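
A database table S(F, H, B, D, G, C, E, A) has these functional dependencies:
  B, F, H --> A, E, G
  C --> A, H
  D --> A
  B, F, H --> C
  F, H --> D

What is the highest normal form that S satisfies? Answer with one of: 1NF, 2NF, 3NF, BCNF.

Candidate keys: {B, C, F}, {B, F, H}. Prime attributes: {B, C, F, H}.
C --> A, H breaks BCNF: {C}⁺ = {A, C, H}, so {C} is not a superkey.
C --> A, H determines the non-prime attribute {A} from a non-superkey — 3NF is violated.
The proper key subset {C} of {B, C, F} determines non-prime {A}, so the relation is not even in 2NF.

1NF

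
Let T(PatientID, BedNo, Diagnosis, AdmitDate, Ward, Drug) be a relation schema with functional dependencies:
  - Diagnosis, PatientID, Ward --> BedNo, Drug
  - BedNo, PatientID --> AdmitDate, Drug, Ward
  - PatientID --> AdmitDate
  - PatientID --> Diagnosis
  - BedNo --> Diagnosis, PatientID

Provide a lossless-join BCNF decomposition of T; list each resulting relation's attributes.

Candidate keys of the original relation: {BedNo}, {PatientID, Ward}.
Within {AdmitDate, BedNo, Diagnosis, Drug, PatientID, Ward}: {PatientID}⁺ ∩ {AdmitDate, BedNo, Diagnosis, Drug, PatientID, Ward} = {AdmitDate, Diagnosis, PatientID}, not the whole set, so PatientID --> AdmitDate, Diagnosis violates BCNF; decompose into {AdmitDate, Diagnosis, PatientID} and {BedNo, Drug, PatientID, Ward}.
{AdmitDate, Diagnosis, PatientID} has no BCNF violation.
{BedNo, Drug, PatientID, Ward} has no BCNF violation.

{AdmitDate, Diagnosis, PatientID}; {BedNo, Drug, PatientID, Ward}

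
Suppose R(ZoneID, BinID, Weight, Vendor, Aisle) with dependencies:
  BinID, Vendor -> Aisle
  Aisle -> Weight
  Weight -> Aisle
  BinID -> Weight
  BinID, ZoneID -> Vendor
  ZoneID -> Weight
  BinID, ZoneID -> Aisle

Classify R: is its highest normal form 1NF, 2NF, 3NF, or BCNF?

Candidate key: {BinID, ZoneID}. Prime attributes: {BinID, ZoneID}.
BinID, Vendor -> Aisle breaks BCNF: {BinID, Vendor}⁺ = {Aisle, BinID, Vendor, Weight}, so {BinID, Vendor} is not a superkey.
BinID, Vendor -> Aisle has non-prime {Aisle} on the right and a non-superkey on the left, so 3NF fails.
The proper key subset {BinID} of {BinID, ZoneID} determines non-prime {Aisle, Weight}, so the relation is not even in 2NF.

1NF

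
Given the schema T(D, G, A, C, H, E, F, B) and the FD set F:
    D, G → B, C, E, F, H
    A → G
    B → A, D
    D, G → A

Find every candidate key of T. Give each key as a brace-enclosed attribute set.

{A, D}, {B}, {D, G}

{B}⁺ = {A, B, C, D, E, F, G, H}, which is every attribute, so {B} is a candidate key.
{A, D}⁺ = {A, B, C, D, E, F, G, H}, which is every attribute, so {A, D} is a candidate key.
{D, G}⁺ = {A, B, C, D, E, F, G, H}, which is every attribute, so {D, G} is a candidate key.
No proper subset of any of these is a key, and no other minimal superkey exists.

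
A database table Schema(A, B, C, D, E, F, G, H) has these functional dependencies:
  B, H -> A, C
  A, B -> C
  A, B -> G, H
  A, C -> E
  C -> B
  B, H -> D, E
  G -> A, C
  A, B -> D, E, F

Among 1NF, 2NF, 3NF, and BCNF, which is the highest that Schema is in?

3NF

Candidate keys: {A, B}, {A, C}, {B, H}, {C, H}, {G}. Prime attributes: {A, B, C, G, H}.
C -> B: {C}⁺ = {B, C}, which is not all of the attributes, so the left side is not a superkey — BCNF is violated.
Since {B} ⊆ prime attributes and every other non-superkey FD also has a prime right side, the schema is in 3NF.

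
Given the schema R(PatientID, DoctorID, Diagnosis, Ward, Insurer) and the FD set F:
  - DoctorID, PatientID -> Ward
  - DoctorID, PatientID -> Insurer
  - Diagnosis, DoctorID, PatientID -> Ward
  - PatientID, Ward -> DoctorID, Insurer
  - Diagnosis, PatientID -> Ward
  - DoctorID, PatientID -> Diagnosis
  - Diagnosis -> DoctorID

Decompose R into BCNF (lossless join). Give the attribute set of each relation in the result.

Candidate keys of the original relation: {Diagnosis, PatientID}, {DoctorID, PatientID}, {PatientID, Ward}.
Within {Diagnosis, DoctorID, Insurer, PatientID, Ward}: {Diagnosis}⁺ ∩ {Diagnosis, DoctorID, Insurer, PatientID, Ward} = {Diagnosis, DoctorID}, not the whole set, so Diagnosis -> DoctorID violates BCNF; decompose into {Diagnosis, DoctorID} and {Diagnosis, Insurer, PatientID, Ward}.
{Diagnosis, DoctorID} has no BCNF violation.
{Diagnosis, Insurer, PatientID, Ward} has no BCNF violation.

{Diagnosis, DoctorID}; {Diagnosis, Insurer, PatientID, Ward}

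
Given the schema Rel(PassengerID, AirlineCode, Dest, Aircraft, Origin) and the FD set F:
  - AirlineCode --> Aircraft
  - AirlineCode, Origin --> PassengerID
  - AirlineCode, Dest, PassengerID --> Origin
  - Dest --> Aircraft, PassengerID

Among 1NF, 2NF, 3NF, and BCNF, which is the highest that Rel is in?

1NF

Candidate key: {AirlineCode, Dest}. Prime attributes: {AirlineCode, Dest}.
AirlineCode --> Aircraft: {AirlineCode}⁺ = {Aircraft, AirlineCode}, which is not all of the attributes, so the left side is not a superkey — BCNF is violated.
AirlineCode --> Aircraft has non-prime {Aircraft} on the right and a non-superkey on the left, so 3NF fails.
Since {AirlineCode} ⊂ {AirlineCode, Dest} and {AirlineCode}⁺ ⊇ {Aircraft} with {Aircraft} non-prime, there is a partial dependency; 2NF fails.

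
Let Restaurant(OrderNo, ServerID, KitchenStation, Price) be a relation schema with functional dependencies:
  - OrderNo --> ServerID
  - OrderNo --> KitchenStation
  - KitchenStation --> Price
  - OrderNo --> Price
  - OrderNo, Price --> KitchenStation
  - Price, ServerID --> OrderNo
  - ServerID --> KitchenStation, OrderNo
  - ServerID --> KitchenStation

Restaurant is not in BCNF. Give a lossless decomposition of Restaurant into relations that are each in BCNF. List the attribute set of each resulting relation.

Candidate keys of the original relation: {OrderNo}, {ServerID}.
{KitchenStation, OrderNo, Price, ServerID}: {KitchenStation} determines {KitchenStation, Price} here but is not a superkey — split on KitchenStation --> Price, giving {KitchenStation, Price} and {KitchenStation, OrderNo, ServerID}.
{KitchenStation, Price}: every determinant is a superkey — BCNF.
{KitchenStation, OrderNo, ServerID}: every determinant is a superkey — BCNF.

{KitchenStation, OrderNo, ServerID}; {KitchenStation, Price}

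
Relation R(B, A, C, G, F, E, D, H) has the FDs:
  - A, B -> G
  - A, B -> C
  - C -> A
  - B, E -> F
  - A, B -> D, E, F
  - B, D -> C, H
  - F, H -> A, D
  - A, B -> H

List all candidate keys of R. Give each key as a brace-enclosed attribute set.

{A, B}, {B, C}, {B, D}, {B, E, H}, {B, F, H}

Attributes never on any right-hand side: {B} — every candidate key must contain it.
{A, B} is a candidate key since {A, B}⁺ = {A, B, C, D, E, F, G, H} covers every attribute.
{B, C} is a candidate key since {B, C}⁺ = {A, B, C, D, E, F, G, H} covers every attribute.
{B, D} is a candidate key since {B, D}⁺ = {A, B, C, D, E, F, G, H} covers every attribute.
{B, E, H} is a candidate key since {B, E, H}⁺ = {A, B, C, D, E, F, G, H} covers every attribute.
{B, F, H} is a candidate key since {B, F, H}⁺ = {A, B, C, D, E, F, G, H} covers every attribute.
Any other superkey properly contains one of these, so there are no further candidate keys.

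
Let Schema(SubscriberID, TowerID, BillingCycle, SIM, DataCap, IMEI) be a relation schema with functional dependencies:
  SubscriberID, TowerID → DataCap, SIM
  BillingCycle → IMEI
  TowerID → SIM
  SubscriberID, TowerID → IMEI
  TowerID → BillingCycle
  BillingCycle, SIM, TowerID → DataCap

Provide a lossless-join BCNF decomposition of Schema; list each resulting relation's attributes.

{BillingCycle, DataCap, SIM, TowerID}; {BillingCycle, IMEI}; {SubscriberID, TowerID}

Candidate key of the original relation: {SubscriberID, TowerID}.
In {BillingCycle, DataCap, IMEI, SIM, SubscriberID, TowerID}, {BillingCycle} is not a superkey ({BillingCycle}⁺ restricted to this set is {BillingCycle, IMEI}), so split on BillingCycle → IMEI into {BillingCycle, IMEI} and {BillingCycle, DataCap, SIM, SubscriberID, TowerID}.
{BillingCycle, IMEI} has no BCNF violation.
In {BillingCycle, DataCap, SIM, SubscriberID, TowerID}, {TowerID} is not a superkey ({TowerID}⁺ restricted to this set is {BillingCycle, DataCap, SIM, TowerID}), so split on TowerID → BillingCycle, DataCap, SIM into {BillingCycle, DataCap, SIM, TowerID} and {SubscriberID, TowerID}.
{BillingCycle, DataCap, SIM, TowerID} has no BCNF violation.
{SubscriberID, TowerID} has no BCNF violation.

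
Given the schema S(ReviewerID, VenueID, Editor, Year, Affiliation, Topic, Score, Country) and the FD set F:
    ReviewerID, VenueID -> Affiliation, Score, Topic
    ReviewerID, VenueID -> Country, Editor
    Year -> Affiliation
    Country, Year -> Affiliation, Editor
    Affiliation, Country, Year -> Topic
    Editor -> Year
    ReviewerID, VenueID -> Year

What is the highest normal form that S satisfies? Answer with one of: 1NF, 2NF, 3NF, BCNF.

Candidate key: {ReviewerID, VenueID}. Prime attributes: {ReviewerID, VenueID}.
Year -> Affiliation breaks BCNF: {Year}⁺ = {Affiliation, Year}, so {Year} is not a superkey.
Because {Affiliation} is non-prime and the left side of Year -> Affiliation is not a superkey, the relation is not in 3NF.
No proper subset of a key has a non-prime attribute in its closure, so there is no partial dependency; 2NF holds.

2NF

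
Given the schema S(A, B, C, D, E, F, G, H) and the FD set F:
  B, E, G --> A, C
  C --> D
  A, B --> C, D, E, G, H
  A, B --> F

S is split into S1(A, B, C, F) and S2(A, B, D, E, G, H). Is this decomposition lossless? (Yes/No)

The shared attributes are {A, B} and {A, B}⁺ = {A, B, C, D, E, F, G, H}.
Since S1 ⊆ {A, B, C, D, E, F, G, H}, the intersection is a superkey of S1; the decomposition is lossless.

Yes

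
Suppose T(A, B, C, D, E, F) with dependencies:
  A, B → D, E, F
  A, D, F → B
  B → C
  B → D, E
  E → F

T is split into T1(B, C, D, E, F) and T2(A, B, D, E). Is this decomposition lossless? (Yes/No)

Yes

The shared attributes are {B, D, E} and {B, D, E}⁺ = {B, C, D, E, F}.
This includes all of T1, so the common attributes are a superkey of T1 — the join is lossless.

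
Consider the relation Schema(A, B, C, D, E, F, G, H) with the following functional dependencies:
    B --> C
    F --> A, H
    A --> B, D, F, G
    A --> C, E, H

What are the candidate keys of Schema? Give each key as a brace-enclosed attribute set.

{A}, {F}

Closure of {A} is {A, B, C, D, E, F, G, H}, the whole schema; {A} is a candidate key.
Closure of {F} is {A, B, C, D, E, F, G, H}, the whole schema; {F} is a candidate key.
Any other superkey properly contains one of these, so there are no further candidate keys.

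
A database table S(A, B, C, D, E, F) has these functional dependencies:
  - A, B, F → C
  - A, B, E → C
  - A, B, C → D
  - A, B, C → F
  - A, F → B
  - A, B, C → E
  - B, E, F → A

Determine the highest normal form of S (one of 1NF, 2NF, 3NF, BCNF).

Candidate keys: {A, B, C}, {A, B, E}, {A, F}, {B, E, F}. Prime attributes: {A, B, C, E, F}.
Each dependency's left side is a superkey — BCNF holds.

BCNF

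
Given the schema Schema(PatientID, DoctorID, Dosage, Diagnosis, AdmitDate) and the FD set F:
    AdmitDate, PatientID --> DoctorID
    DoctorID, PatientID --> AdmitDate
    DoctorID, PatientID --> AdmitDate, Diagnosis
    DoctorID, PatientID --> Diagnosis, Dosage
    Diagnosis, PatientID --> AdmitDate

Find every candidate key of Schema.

{AdmitDate, PatientID}, {Diagnosis, PatientID}, {DoctorID, PatientID}

{PatientID} never appears on the right of any FD, so every key must include it.
{AdmitDate, PatientID}⁺ = {AdmitDate, Diagnosis, DoctorID, Dosage, PatientID} — all of the relation — so {AdmitDate, PatientID} is a candidate key.
{Diagnosis, PatientID}⁺ = {AdmitDate, Diagnosis, DoctorID, Dosage, PatientID} — all of the relation — so {Diagnosis, PatientID} is a candidate key.
{DoctorID, PatientID}⁺ = {AdmitDate, Diagnosis, DoctorID, Dosage, PatientID} — all of the relation — so {DoctorID, PatientID} is a candidate key.
These are minimal and exhaustive — every other superkey contains one of them.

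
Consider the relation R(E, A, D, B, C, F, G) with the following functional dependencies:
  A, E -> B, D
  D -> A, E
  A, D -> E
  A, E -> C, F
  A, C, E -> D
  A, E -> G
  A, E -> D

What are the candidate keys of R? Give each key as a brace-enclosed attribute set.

Closure of {D} is {A, B, C, D, E, F, G}, the whole schema; {D} is a candidate key.
Closure of {A, E} is {A, B, C, D, E, F, G}, the whole schema; {A, E} is a candidate key.
No proper subset of any of these is a key, and no other minimal superkey exists.

{A, E}, {D}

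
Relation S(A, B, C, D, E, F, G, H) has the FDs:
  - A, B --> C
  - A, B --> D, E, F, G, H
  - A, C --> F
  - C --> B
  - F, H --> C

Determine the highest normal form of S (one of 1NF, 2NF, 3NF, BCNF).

Candidate keys: {A, B}, {A, C}, {A, F, H}. Prime attributes: {A, B, C, F, H}.
C --> B breaks BCNF: {C}⁺ = {B, C}, so {C} is not a superkey.
Since {B} ⊆ prime attributes and every other non-superkey FD also has a prime right side, the schema is in 3NF.

3NF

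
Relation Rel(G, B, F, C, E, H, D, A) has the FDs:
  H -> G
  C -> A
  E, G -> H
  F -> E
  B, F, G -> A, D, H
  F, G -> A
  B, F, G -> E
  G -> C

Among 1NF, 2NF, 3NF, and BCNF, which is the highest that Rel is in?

Candidate keys: {B, F, G}, {B, F, H}. Prime attributes: {B, F, G, H}.
H -> G: {H}⁺ = {A, C, G, H}, which is not all of the attributes, so the left side is not a superkey — BCNF is violated.
Because {A} is non-prime and the left side of C -> A is not a superkey, the relation is not in 3NF.
The proper key subset {F} of {B, F, G} determines non-prime {E}, so the relation is not even in 2NF.

1NF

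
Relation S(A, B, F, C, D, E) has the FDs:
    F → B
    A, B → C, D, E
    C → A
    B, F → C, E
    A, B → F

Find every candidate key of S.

{A, B}, {B, C}, {F}

{F}⁺ = {A, B, C, D, E, F} — all of the relation — so {F} is a candidate key.
{A, B}⁺ = {A, B, C, D, E, F} — all of the relation — so {A, B} is a candidate key.
{B, C}⁺ = {A, B, C, D, E, F} — all of the relation — so {B, C} is a candidate key.
These are minimal and exhaustive — every other superkey contains one of them.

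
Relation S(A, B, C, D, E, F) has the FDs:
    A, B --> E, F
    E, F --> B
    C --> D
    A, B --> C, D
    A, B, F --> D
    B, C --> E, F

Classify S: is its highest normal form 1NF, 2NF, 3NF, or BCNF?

2NF

Candidate keys: {A, B}, {A, E, F}. Prime attributes: {A, B, E, F}.
E, F --> B breaks BCNF: {E, F}⁺ = {B, E, F}, so {E, F} is not a superkey.
C --> D determines the non-prime attribute {D} from a non-superkey — 3NF is violated.
No proper subset of a key has a non-prime attribute in its closure, so there is no partial dependency; 2NF holds.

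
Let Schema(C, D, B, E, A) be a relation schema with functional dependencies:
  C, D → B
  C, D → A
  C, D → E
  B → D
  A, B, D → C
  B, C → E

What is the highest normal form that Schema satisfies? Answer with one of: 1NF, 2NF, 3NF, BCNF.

3NF

Candidate keys: {A, B}, {B, C}, {C, D}. Prime attributes: {A, B, C, D}.
B → D: {B}⁺ = {B, D}, which is not all of the attributes, so the left side is not a superkey — BCNF is violated.
But every attribute on its right side ({D}) is prime, and the same holds for every other non-superkey FD, so 3NF still holds.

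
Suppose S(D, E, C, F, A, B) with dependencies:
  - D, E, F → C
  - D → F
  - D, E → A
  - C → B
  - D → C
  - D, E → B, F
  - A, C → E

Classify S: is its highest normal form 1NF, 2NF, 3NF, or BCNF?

1NF

Candidate keys: {A, D}, {D, E}. Prime attributes: {A, D, E}.
For D → F we have {D}⁺ = {B, C, D, F}; {D} is not a superkey, so BCNF fails.
D → F determines the non-prime attribute {F} from a non-superkey — 3NF is violated.
{D} is a proper subset of the key {A, D}, and {D}⁺ contains the non-prime attributes {B, C, F} — a partial dependency, so 2NF is violated.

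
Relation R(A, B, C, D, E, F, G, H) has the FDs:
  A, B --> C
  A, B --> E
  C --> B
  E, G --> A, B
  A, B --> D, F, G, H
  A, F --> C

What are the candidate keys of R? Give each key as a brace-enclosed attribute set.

{A, B}, {A, C}, {A, F}, {E, G}

{A, B} is a candidate key since {A, B}⁺ = {A, B, C, D, E, F, G, H} covers every attribute.
{A, C} is a candidate key since {A, C}⁺ = {A, B, C, D, E, F, G, H} covers every attribute.
{A, F} is a candidate key since {A, F}⁺ = {A, B, C, D, E, F, G, H} covers every attribute.
{E, G} is a candidate key since {E, G}⁺ = {A, B, C, D, E, F, G, H} covers every attribute.
No proper subset of any of these is a key, and no other minimal superkey exists.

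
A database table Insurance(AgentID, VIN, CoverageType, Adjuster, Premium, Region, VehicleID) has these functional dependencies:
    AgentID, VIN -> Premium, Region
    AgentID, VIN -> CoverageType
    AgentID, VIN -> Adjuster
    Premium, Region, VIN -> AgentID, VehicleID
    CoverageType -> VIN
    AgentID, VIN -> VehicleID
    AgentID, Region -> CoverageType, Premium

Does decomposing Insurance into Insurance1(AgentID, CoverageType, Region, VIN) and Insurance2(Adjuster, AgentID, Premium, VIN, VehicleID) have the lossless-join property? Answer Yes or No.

Common attributes: {AgentID, VIN}; their closure is {Adjuster, AgentID, CoverageType, Premium, Region, VIN, VehicleID}.
Insurance1 is contained in that closure, so Insurance1 ∩ Insurance2 -> Insurance1 holds and the join is lossless.

Yes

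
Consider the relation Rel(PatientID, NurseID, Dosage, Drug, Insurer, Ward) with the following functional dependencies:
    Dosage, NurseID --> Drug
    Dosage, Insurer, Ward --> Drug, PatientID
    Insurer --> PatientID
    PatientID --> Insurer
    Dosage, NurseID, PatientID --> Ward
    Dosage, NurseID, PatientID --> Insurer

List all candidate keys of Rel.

{Dosage, Insurer, NurseID}, {Dosage, NurseID, PatientID}

{Dosage, NurseID} never appear on the right of any FD, so every key must include all of them.
Closure of {Dosage, Insurer, NurseID} is {Dosage, Drug, Insurer, NurseID, PatientID, Ward}, the whole schema; {Dosage, Insurer, NurseID} is a candidate key.
Closure of {Dosage, NurseID, PatientID} is {Dosage, Drug, Insurer, NurseID, PatientID, Ward}, the whole schema; {Dosage, NurseID, PatientID} is a candidate key.
These are minimal and exhaustive — every other superkey contains one of them.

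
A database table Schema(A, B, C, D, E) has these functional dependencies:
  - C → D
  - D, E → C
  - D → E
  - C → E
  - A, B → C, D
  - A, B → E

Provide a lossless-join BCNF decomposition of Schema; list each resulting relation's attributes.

Candidate key of the original relation: {A, B}.
{A, B, C, D, E}: {C} determines {C, D, E} here but is not a superkey — split on C → D, E, giving {C, D, E} and {A, B, C}.
{C, D, E} has no BCNF violation.
{A, B, C} has no BCNF violation.

{A, B, C}; {C, D, E}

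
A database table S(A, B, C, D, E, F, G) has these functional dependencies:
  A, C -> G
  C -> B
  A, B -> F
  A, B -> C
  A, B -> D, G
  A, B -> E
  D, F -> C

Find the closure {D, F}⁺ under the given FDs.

{B, C, D, F}

Start with {D, F}.
D, F -> C applies; add {C} → now {C, D, F}.
C -> B applies; add {B} → now {B, C, D, F}.
No further FD applies.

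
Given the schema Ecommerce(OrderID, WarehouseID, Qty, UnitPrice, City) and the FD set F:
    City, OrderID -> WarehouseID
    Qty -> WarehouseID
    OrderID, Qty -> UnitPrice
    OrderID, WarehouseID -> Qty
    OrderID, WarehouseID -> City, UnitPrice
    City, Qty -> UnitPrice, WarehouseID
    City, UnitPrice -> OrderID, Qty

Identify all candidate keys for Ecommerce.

{City, OrderID}⁺ = {City, OrderID, Qty, UnitPrice, WarehouseID}, which is every attribute, so {City, OrderID} is a candidate key.
{City, Qty}⁺ = {City, OrderID, Qty, UnitPrice, WarehouseID}, which is every attribute, so {City, Qty} is a candidate key.
{City, UnitPrice}⁺ = {City, OrderID, Qty, UnitPrice, WarehouseID}, which is every attribute, so {City, UnitPrice} is a candidate key.
{OrderID, Qty}⁺ = {City, OrderID, Qty, UnitPrice, WarehouseID}, which is every attribute, so {OrderID, Qty} is a candidate key.
{OrderID, WarehouseID}⁺ = {City, OrderID, Qty, UnitPrice, WarehouseID}, which is every attribute, so {OrderID, WarehouseID} is a candidate key.
These are minimal and exhaustive — every other superkey contains one of them.

{City, OrderID}, {City, Qty}, {City, UnitPrice}, {OrderID, Qty}, {OrderID, WarehouseID}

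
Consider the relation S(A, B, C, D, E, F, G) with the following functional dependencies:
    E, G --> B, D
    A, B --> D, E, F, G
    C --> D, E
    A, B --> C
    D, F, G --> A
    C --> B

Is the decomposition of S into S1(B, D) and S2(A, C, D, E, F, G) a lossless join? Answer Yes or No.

The shared attributes are {D} and {D}⁺ = {D}.
S1 ⊄ {D} and S2 ⊄ {D}, so the split is lossy.

No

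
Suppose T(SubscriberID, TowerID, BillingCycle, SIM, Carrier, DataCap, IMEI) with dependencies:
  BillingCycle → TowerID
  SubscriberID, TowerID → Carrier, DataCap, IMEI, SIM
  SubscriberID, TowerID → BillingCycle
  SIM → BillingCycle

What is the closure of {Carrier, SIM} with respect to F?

{BillingCycle, Carrier, SIM, TowerID}

Start with {Carrier, SIM}.
SIM → BillingCycle applies; add {BillingCycle} → now {BillingCycle, Carrier, SIM}.
BillingCycle → TowerID applies; add {TowerID} → now {BillingCycle, Carrier, SIM, TowerID}.
No further FD applies.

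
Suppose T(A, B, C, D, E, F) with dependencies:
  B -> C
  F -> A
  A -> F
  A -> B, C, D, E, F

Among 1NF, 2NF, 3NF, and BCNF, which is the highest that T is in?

Candidate keys: {A}, {F}. Prime attributes: {A, F}.
B -> C: {B}⁺ = {B, C}, which is not all of the attributes, so the left side is not a superkey — BCNF is violated.
B -> C has non-prime {C} on the right and a non-superkey on the left, so 3NF fails.
Every candidate key is a single attribute, so no partial dependency is possible; 2NF holds.

2NF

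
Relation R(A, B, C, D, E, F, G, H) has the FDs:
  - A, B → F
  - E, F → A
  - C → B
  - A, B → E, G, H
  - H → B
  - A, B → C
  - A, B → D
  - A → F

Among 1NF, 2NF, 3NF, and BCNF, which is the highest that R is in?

3NF

Candidate keys: {A, B}, {A, C}, {A, H}, {B, E, F}, {C, E, F}, {E, F, H}. Prime attributes: {A, B, C, E, F, H}.
E, F → A: {E, F}⁺ = {A, E, F}, which is not all of the attributes, so the left side is not a superkey — BCNF is violated.
But every attribute on its right side ({A}) is prime, and the same holds for every other non-superkey FD, so 3NF still holds.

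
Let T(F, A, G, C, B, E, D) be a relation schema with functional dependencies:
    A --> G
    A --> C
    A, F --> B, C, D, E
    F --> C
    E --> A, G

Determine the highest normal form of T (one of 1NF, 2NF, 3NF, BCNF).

Candidate keys: {A, F}, {E, F}. Prime attributes: {A, E, F}.
For A --> G we have {A}⁺ = {A, C, G}; {A} is not a superkey, so BCNF fails.
A --> G has non-prime {G} on the right and a non-superkey on the left, so 3NF fails.
Since {A} ⊂ {A, F} and {A}⁺ ⊇ {C, G} with {C, G} non-prime, there is a partial dependency; 2NF fails.

1NF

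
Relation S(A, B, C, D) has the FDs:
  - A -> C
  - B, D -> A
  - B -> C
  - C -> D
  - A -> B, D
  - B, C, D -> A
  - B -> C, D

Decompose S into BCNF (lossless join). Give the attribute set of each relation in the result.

Candidate keys of the original relation: {A}, {B}.
Within {A, B, C, D}: {C}⁺ ∩ {A, B, C, D} = {C, D}, not the whole set, so C -> D violates BCNF; decompose into {C, D} and {A, B, C}.
{C, D} has no BCNF violation.
{A, B, C} has no BCNF violation.

{A, B, C}; {C, D}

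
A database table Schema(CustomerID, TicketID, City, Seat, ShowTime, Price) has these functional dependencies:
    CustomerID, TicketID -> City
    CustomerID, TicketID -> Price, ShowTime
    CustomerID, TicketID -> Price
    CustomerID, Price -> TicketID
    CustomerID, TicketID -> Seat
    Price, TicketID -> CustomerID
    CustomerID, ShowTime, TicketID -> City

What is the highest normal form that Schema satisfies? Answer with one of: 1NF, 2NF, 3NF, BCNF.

Candidate keys: {CustomerID, Price}, {CustomerID, TicketID}, {Price, TicketID}. Prime attributes: {CustomerID, Price, TicketID}.
Each dependency's left side is a superkey — BCNF holds.

BCNF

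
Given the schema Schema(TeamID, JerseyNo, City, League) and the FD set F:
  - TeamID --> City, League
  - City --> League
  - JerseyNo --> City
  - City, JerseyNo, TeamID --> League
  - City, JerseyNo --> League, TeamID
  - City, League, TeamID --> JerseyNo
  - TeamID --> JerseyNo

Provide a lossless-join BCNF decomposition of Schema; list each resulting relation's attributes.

Candidate keys of the original relation: {JerseyNo}, {TeamID}.
Within {City, JerseyNo, League, TeamID}: {City}⁺ ∩ {City, JerseyNo, League, TeamID} = {City, League}, not the whole set, so City --> League violates BCNF; decompose into {City, League} and {City, JerseyNo, TeamID}.
{City, League} has no BCNF violation.
{City, JerseyNo, TeamID} has no BCNF violation.

{City, JerseyNo, TeamID}; {City, League}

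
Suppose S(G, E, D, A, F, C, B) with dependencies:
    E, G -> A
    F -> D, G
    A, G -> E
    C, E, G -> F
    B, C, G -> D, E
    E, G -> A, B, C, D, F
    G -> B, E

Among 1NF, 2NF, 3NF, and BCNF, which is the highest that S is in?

Candidate keys: {F}, {G}. Prime attributes: {F, G}.
Each dependency's left side is a superkey — BCNF holds.

BCNF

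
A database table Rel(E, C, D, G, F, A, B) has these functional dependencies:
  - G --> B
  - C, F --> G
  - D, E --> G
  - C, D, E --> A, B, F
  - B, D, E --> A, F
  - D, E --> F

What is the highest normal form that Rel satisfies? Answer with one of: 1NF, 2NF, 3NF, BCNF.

Candidate key: {C, D, E}. Prime attributes: {C, D, E}.
For G --> B we have {G}⁺ = {B, G}; {G} is not a superkey, so BCNF fails.
G --> B determines the non-prime attribute {B} from a non-superkey — 3NF is violated.
Since {D, E} ⊂ {C, D, E} and {D, E}⁺ ⊇ {A, B, F, G} with {A, B, F, G} non-prime, there is a partial dependency; 2NF fails.

1NF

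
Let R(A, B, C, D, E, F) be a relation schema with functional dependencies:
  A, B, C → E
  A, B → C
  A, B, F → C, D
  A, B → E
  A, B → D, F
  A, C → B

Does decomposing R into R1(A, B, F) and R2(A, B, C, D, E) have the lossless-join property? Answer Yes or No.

Yes

The shared attributes are {A, B} and {A, B}⁺ = {A, B, C, D, E, F}.
This includes all of R1, so the common attributes are a superkey of R1 — the join is lossless.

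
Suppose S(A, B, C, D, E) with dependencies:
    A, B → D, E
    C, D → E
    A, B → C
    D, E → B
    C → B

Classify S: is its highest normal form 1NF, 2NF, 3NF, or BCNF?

3NF

Candidate keys: {A, B}, {A, C}, {A, D, E}. Prime attributes: {A, B, C, D, E}.
C, D → E: {C, D}⁺ = {B, C, D, E}, which is not all of the attributes, so the left side is not a superkey — BCNF is violated.
But every attribute on its right side ({E}) is prime, and the same holds for every other non-superkey FD, so 3NF still holds.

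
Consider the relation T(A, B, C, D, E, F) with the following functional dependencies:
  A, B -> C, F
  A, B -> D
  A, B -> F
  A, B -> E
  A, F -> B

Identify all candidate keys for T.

{A} never appears on the right of any FD, so every key must include it.
Closure of {A, B} is {A, B, C, D, E, F}, the whole schema; {A, B} is a candidate key.
Closure of {A, F} is {A, B, C, D, E, F}, the whole schema; {A, F} is a candidate key.
Any other superkey properly contains one of these, so there are no further candidate keys.

{A, B}, {A, F}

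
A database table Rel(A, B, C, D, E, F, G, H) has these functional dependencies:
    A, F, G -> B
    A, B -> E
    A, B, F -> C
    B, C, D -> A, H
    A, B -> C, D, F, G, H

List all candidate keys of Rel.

{A, B}, {A, F, G}, {B, C, D}

Closure of {A, B} is {A, B, C, D, E, F, G, H}, the whole schema; {A, B} is a candidate key.
Closure of {A, F, G} is {A, B, C, D, E, F, G, H}, the whole schema; {A, F, G} is a candidate key.
Closure of {B, C, D} is {A, B, C, D, E, F, G, H}, the whole schema; {B, C, D} is a candidate key.
No proper subset of any of these is a key, and no other minimal superkey exists.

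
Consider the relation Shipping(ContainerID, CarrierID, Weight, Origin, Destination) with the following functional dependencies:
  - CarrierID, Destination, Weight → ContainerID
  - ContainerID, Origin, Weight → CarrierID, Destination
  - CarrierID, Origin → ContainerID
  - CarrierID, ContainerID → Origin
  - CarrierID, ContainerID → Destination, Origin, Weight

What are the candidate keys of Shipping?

{CarrierID, ContainerID}⁺ = {CarrierID, ContainerID, Destination, Origin, Weight} — all of the relation — so {CarrierID, ContainerID} is a candidate key.
{CarrierID, Origin}⁺ = {CarrierID, ContainerID, Destination, Origin, Weight} — all of the relation — so {CarrierID, Origin} is a candidate key.
{CarrierID, Destination, Weight}⁺ = {CarrierID, ContainerID, Destination, Origin, Weight} — all of the relation — so {CarrierID, Destination, Weight} is a candidate key.
{ContainerID, Origin, Weight}⁺ = {CarrierID, ContainerID, Destination, Origin, Weight} — all of the relation — so {ContainerID, Origin, Weight} is a candidate key.
These are minimal and exhaustive — every other superkey contains one of them.

{CarrierID, ContainerID}, {CarrierID, Destination, Weight}, {CarrierID, Origin}, {ContainerID, Origin, Weight}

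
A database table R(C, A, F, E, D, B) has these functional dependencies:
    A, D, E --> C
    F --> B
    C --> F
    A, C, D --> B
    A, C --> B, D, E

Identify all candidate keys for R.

{A} never appears on the right of any FD, so every key must include it.
{A, C}⁺ = {A, B, C, D, E, F}, which is every attribute, so {A, C} is a candidate key.
{A, D, E}⁺ = {A, B, C, D, E, F}, which is every attribute, so {A, D, E} is a candidate key.
Any other superkey properly contains one of these, so there are no further candidate keys.

{A, C}, {A, D, E}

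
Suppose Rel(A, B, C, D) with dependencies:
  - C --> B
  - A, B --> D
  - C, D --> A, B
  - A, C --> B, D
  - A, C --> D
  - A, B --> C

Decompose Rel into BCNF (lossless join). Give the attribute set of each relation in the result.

{A, C, D}; {B, C}

Candidate keys of the original relation: {A, B}, {A, C}, {C, D}.
In {A, B, C, D}, {C} is not a superkey ({C}⁺ restricted to this set is {B, C}), so split on C --> B into {B, C} and {A, C, D}.
{B, C} has no BCNF violation.
{A, C, D} has no BCNF violation.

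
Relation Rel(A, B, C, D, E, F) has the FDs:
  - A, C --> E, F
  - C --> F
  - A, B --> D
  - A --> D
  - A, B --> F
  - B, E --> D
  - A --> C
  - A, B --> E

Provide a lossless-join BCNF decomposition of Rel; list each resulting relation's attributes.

Candidate key of the original relation: {A, B}.
Within {A, B, C, D, E, F}: {A, C}⁺ ∩ {A, B, C, D, E, F} = {A, C, D, E, F}, not the whole set, so A, C --> D, E, F violates BCNF; decompose into {A, C, D, E, F} and {A, B, C}.
Within {A, C, D, E, F}: {C}⁺ ∩ {A, C, D, E, F} = {C, F}, not the whole set, so C --> F violates BCNF; decompose into {C, F} and {A, C, D, E}.
{C, F} has no BCNF violation.
{A, C, D, E} has no BCNF violation.
Within {A, B, C}: {A}⁺ ∩ {A, B, C} = {A, C}, not the whole set, so A --> C violates BCNF; decompose into {A, C} and {A, B}.
{A, C} has no BCNF violation.
{A, B} has no BCNF violation.

{A, B}; {A, C, D, E}; {C, F}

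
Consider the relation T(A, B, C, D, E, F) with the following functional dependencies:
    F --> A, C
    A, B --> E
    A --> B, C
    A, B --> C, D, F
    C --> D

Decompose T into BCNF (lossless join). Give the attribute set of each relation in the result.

Candidate keys of the original relation: {A}, {F}.
{A, B, C, D, E, F}: {C} determines {C, D} here but is not a superkey — split on C --> D, giving {C, D} and {A, B, C, E, F}.
{C, D}: every determinant is a superkey — BCNF.
{A, B, C, E, F}: every determinant is a superkey — BCNF.

{A, B, C, E, F}; {C, D}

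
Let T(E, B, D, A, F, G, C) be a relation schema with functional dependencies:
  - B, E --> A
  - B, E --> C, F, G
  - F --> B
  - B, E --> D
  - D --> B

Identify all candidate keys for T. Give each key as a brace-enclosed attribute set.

No FD produces {E}, so it must be in every candidate key.
{B, E}⁺ = {A, B, C, D, E, F, G} — all of the relation — so {B, E} is a candidate key.
{D, E}⁺ = {A, B, C, D, E, F, G} — all of the relation — so {D, E} is a candidate key.
{E, F}⁺ = {A, B, C, D, E, F, G} — all of the relation — so {E, F} is a candidate key.
These are minimal and exhaustive — every other superkey contains one of them.

{B, E}, {D, E}, {E, F}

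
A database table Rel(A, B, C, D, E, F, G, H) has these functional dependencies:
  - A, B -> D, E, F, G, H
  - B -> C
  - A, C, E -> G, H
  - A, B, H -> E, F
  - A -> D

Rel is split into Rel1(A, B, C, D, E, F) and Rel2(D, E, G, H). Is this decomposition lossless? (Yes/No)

No

The shared attributes are {D, E} and {D, E}⁺ = {D, E}.
The closure covers neither Rel1 nor Rel2 entirely; the join is not lossless.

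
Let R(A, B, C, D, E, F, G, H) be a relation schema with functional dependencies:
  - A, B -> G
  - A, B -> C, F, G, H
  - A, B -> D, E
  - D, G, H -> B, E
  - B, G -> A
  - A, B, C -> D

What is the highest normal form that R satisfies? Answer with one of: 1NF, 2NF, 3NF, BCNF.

BCNF

Candidate keys: {A, B}, {B, G}, {D, G, H}. Prime attributes: {A, B, D, G, H}.
The left-hand side of every FD is a superkey, so BCNF is satisfied.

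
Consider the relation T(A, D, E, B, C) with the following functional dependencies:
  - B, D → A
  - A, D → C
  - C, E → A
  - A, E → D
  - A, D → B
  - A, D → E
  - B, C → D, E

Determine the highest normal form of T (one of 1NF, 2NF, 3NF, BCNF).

Candidate keys: {A, D}, {A, E}, {B, C}, {B, D}, {C, E}. Prime attributes: {A, B, C, D, E}.
The left-hand side of every FD is a superkey, so BCNF is satisfied.

BCNF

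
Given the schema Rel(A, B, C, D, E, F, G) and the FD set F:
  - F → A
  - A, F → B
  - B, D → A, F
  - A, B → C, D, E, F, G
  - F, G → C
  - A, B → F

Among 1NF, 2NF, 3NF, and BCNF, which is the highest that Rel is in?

BCNF

Candidate keys: {A, B}, {B, D}, {F}. Prime attributes: {A, B, D, F}.
Each dependency's left side is a superkey — BCNF holds.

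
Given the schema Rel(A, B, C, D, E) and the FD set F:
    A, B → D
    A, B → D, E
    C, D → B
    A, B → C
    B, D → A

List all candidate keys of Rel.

{A, B}, {B, D}, {C, D}

{A, B} is a candidate key since {A, B}⁺ = {A, B, C, D, E} covers every attribute.
{B, D} is a candidate key since {B, D}⁺ = {A, B, C, D, E} covers every attribute.
{C, D} is a candidate key since {C, D}⁺ = {A, B, C, D, E} covers every attribute.
No proper subset of any of these is a key, and no other minimal superkey exists.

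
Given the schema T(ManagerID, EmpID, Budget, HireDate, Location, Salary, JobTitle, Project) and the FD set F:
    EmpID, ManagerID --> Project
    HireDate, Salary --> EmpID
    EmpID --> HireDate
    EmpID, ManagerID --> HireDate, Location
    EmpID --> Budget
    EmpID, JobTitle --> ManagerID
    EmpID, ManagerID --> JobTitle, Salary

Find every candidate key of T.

{EmpID, JobTitle}⁺ = {Budget, EmpID, HireDate, JobTitle, Location, ManagerID, Project, Salary} — all of the relation — so {EmpID, JobTitle} is a candidate key.
{EmpID, ManagerID}⁺ = {Budget, EmpID, HireDate, JobTitle, Location, ManagerID, Project, Salary} — all of the relation — so {EmpID, ManagerID} is a candidate key.
{HireDate, JobTitle, Salary}⁺ = {Budget, EmpID, HireDate, JobTitle, Location, ManagerID, Project, Salary} — all of the relation — so {HireDate, JobTitle, Salary} is a candidate key.
{HireDate, ManagerID, Salary}⁺ = {Budget, EmpID, HireDate, JobTitle, Location, ManagerID, Project, Salary} — all of the relation — so {HireDate, ManagerID, Salary} is a candidate key.
No proper subset of any of these is a key, and no other minimal superkey exists.

{EmpID, JobTitle}, {EmpID, ManagerID}, {HireDate, JobTitle, Salary}, {HireDate, ManagerID, Salary}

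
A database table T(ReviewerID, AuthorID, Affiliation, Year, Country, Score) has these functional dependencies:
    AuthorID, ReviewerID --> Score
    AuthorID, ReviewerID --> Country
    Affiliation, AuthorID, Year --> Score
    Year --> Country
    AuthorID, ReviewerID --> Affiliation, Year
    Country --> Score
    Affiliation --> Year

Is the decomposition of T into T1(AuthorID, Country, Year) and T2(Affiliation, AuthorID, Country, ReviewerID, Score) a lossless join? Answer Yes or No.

The shared attributes are {AuthorID, Country} and {AuthorID, Country}⁺ = {AuthorID, Country, Score}.
T1 ⊄ {AuthorID, Country, Score} and T2 ⊄ {AuthorID, Country, Score}, so the split is lossy.

No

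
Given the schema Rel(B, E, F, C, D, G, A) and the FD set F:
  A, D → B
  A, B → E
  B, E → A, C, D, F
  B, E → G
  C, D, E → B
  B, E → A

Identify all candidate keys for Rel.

{A, B} is a candidate key since {A, B}⁺ = {A, B, C, D, E, F, G} covers every attribute.
{A, D} is a candidate key since {A, D}⁺ = {A, B, C, D, E, F, G} covers every attribute.
{B, E} is a candidate key since {B, E}⁺ = {A, B, C, D, E, F, G} covers every attribute.
{C, D, E} is a candidate key since {C, D, E}⁺ = {A, B, C, D, E, F, G} covers every attribute.
Any other superkey properly contains one of these, so there are no further candidate keys.

{A, B}, {A, D}, {B, E}, {C, D, E}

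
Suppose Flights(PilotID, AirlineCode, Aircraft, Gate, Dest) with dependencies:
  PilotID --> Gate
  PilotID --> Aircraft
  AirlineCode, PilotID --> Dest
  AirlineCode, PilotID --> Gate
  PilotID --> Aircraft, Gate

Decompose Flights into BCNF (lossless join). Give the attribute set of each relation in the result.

{Aircraft, Gate, PilotID}; {AirlineCode, Dest, PilotID}

Candidate key of the original relation: {AirlineCode, PilotID}.
{Aircraft, AirlineCode, Dest, Gate, PilotID}: {PilotID} determines {Aircraft, Gate, PilotID} here but is not a superkey — split on PilotID --> Aircraft, Gate, giving {Aircraft, Gate, PilotID} and {AirlineCode, Dest, PilotID}.
{Aircraft, Gate, PilotID} has no BCNF violation.
{AirlineCode, Dest, PilotID} has no BCNF violation.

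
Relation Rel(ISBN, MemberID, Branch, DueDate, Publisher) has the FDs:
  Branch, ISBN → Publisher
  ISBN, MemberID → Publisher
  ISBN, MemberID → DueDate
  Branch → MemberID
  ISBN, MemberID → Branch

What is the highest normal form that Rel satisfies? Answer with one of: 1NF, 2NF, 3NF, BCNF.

3NF

Candidate keys: {Branch, ISBN}, {ISBN, MemberID}. Prime attributes: {Branch, ISBN, MemberID}.
Branch → MemberID breaks BCNF: {Branch}⁺ = {Branch, MemberID}, so {Branch} is not a superkey.
But every attribute on its right side ({MemberID}) is prime, and the same holds for every other non-superkey FD, so 3NF still holds.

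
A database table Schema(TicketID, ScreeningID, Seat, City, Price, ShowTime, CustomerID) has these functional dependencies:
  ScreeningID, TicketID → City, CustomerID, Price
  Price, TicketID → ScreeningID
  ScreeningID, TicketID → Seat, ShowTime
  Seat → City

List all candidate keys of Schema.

No FD produces {TicketID}, so it must be in every candidate key.
{Price, TicketID}⁺ = {City, CustomerID, Price, ScreeningID, Seat, ShowTime, TicketID}, which is every attribute, so {Price, TicketID} is a candidate key.
{ScreeningID, TicketID}⁺ = {City, CustomerID, Price, ScreeningID, Seat, ShowTime, TicketID}, which is every attribute, so {ScreeningID, TicketID} is a candidate key.
These are minimal and exhaustive — every other superkey contains one of them.

{Price, TicketID}, {ScreeningID, TicketID}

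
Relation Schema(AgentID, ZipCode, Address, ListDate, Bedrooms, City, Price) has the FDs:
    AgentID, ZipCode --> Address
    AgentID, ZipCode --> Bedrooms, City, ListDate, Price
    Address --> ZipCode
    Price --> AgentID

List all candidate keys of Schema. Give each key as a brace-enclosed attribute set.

{Address, AgentID}⁺ = {Address, AgentID, Bedrooms, City, ListDate, Price, ZipCode} — all of the relation — so {Address, AgentID} is a candidate key.
{Address, Price}⁺ = {Address, AgentID, Bedrooms, City, ListDate, Price, ZipCode} — all of the relation — so {Address, Price} is a candidate key.
{AgentID, ZipCode}⁺ = {Address, AgentID, Bedrooms, City, ListDate, Price, ZipCode} — all of the relation — so {AgentID, ZipCode} is a candidate key.
{Price, ZipCode}⁺ = {Address, AgentID, Bedrooms, City, ListDate, Price, ZipCode} — all of the relation — so {Price, ZipCode} is a candidate key.
Any other superkey properly contains one of these, so there are no further candidate keys.

{Address, AgentID}, {Address, Price}, {AgentID, ZipCode}, {Price, ZipCode}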